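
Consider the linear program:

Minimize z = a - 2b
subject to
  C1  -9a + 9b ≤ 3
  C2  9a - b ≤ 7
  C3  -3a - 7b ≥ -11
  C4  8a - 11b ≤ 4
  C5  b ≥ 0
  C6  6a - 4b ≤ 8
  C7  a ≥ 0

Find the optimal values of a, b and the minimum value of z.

Feasible corners and z = a - 2b:
  (13/15, 6/5) → z = -23/15
  (0, 1/3) → z = -2/3
  (10/11, 13/11) → z = -16/11
  (73/91, 20/91) → z = 33/91
  (1/2, 0) → z = 1/2
  (0, 0) → z = 0

a = 13/15, b = 6/5, minimum z = -23/15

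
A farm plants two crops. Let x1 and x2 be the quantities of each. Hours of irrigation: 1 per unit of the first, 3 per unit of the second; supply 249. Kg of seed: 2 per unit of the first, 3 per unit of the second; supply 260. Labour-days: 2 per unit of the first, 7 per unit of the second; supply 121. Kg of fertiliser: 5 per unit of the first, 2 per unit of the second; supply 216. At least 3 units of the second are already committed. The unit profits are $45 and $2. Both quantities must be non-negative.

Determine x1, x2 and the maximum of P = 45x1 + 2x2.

x1 = 42, x2 = 3, maximum P = 1896

Extreme points and P = 45x1 + 2x2:
  (0, 121/7) → P = 242/7
  (0, 3) → P = 6
  (1270/31, 173/31) → P = 57496/31
  (42, 3) → P = 1896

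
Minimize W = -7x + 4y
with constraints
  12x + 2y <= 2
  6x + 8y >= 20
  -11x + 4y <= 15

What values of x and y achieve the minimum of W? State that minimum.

x = -2/7, y = 19/7, minimum W = 90/7

Extreme points and W = -7x + 4y:
  (-2/7, 19/7) → W = 90/7
  (-11/35, 101/35) → W = 481/35
  (-5/14, 155/56) → W = 95/7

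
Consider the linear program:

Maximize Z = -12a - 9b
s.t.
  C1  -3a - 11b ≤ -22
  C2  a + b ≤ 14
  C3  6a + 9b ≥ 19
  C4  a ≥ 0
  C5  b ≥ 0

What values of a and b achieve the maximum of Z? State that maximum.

a = 0, b = 19/9, maximum Z = -19

Extreme points and Z = -12a - 9b:
  (11/39, 25/13) → Z = -269/13
  (22/3, 0) → Z = -88
  (0, 14) → Z = -126
  (14, 0) → Z = -168
  (0, 19/9) → Z = -19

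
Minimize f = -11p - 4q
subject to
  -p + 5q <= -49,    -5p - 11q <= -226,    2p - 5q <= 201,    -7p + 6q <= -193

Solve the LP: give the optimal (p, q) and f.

p = 152, q = 103/5, minimum f = -8772/5

Vertices and f = -11p - 4q:
  (1669/36, -19/36) → f = -18283/36
  (152, 103/5) → f = -8772/5
  (3341/47, -553/47) → f = -34539/47

The binding constraints are -p + 5q = -49 and 2p - 5q = 201.
Solving simultaneously gives p = 152, q = 103/5.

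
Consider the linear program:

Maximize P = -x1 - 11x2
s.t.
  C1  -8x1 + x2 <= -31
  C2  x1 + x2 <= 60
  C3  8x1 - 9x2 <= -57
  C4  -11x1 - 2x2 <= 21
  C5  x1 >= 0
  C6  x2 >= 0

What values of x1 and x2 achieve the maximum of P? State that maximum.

x1 = 21/4, x2 = 11, maximum P = -505/4

Corner points and P = -x1 - 11x2:
  (91/9, 449/9) → P = -5030/9
  (21/4, 11) → P = -505/4
  (483/17, 537/17) → P = -6390/17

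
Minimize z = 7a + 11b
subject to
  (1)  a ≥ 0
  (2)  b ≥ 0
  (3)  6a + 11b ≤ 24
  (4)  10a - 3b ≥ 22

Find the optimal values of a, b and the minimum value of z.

a = 11/5, b = 0, minimum z = 77/5

The optimum lies where b = 0 and 10a - 3b = 22.
Solving simultaneously gives a = 11/5, b = 0.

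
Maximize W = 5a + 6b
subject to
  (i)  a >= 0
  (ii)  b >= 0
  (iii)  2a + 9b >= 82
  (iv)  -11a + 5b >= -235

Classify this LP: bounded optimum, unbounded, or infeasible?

From the feasible point (0, 82/9), moving in the direction (0, 1) keeps every constraint satisfied while W increases without bound.

unbounded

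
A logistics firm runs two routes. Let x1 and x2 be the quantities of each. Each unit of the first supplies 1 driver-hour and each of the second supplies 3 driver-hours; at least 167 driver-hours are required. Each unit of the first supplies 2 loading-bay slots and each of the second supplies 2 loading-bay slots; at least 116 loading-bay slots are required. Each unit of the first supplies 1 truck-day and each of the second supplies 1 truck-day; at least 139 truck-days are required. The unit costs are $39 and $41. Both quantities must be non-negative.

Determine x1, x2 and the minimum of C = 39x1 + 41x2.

Extreme points and C = 39x1 + 41x2:
  (0, 139) → C = 5699
  (167, 0) → C = 6513
  (125, 14) → C = 5449
The feasible region is unbounded (it extends along (0, 1), (1, 0)), but C strictly increases along every unbounded feasible direction, so there is no improving ray and the minimum is attained at a vertex.

x1 = 125, x2 = 14, minimum C = 5449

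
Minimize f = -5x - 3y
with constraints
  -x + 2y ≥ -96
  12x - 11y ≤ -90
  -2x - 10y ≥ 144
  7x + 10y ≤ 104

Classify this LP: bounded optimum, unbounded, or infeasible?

bounded optimum

Corner points and f = -5x - 3y:
  (-1236/13, -1242/13) → f = 762
  (-1242/71, -774/71) → f = 8532/71
The feasible region has finitely many vertices and no improving ray; the minimum is 8532/71 at (-1242/71, -774/71).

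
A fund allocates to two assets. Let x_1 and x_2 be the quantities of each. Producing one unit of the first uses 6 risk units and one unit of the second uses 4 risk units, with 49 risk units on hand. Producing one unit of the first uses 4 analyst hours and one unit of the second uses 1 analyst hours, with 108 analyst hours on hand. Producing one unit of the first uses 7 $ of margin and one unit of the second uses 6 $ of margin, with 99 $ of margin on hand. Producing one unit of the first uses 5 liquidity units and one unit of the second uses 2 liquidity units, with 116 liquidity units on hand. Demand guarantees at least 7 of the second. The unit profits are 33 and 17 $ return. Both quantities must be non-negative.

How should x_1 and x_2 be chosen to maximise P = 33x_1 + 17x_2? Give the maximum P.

x_1 = 7/2, x_2 = 7, maximum P = 469/2

Feasible corners and P = 33x_1 + 17x_2:
  (0, 49/4) → P = 833/4
  (0, 7) → P = 119
  (7/2, 7) → P = 469/2

The optimum lies where 6x_1 + 4x_2 = 49 and x_2 = 7.
Solving simultaneously gives x_1 = 7/2, x_2 = 7.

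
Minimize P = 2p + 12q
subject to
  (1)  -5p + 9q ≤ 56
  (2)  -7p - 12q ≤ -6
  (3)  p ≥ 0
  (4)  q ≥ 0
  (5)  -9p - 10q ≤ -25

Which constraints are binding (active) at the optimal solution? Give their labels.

(4) and (5)

Corner points and P = 2p + 12q:
  (0, 56/9) → P = 224/3
  (0, 5/2) → P = 30
  (25/9, 0) → P = 50/9
The feasible region is unbounded (it extends along (9, 5), (1, 0)), but P strictly increases along every unbounded feasible direction, so there is no improving ray and the minimum is attained at a vertex.

The minimum is at (25/9, 0). Substituting into each constraint, equality holds for (4) and (5); the remaining constraints have slack.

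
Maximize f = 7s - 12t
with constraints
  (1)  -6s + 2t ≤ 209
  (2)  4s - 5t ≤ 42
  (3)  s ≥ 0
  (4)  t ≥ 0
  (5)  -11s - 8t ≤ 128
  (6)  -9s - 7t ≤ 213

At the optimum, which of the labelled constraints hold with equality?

(2) and (4)

Corner points and f = 7s - 12t:
  (0, 209/2) → f = -1254
  (21/2, 0) → f = 147/2
  (0, 0) → f = 0
The feasible region is unbounded (it extends along (5, 4), (1, 3)), but f strictly decreases along every unbounded feasible direction, so there is no improving ray and the maximum is attained at a vertex.

The maximum is at (21/2, 0). Substituting into each constraint, equality holds for (2) and (4); the remaining constraints have slack.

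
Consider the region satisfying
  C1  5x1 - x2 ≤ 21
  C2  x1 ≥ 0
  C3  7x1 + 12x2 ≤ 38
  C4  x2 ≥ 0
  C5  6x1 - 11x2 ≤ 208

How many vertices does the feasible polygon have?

Of the 10 pairwise boundary intersections, those satisfying every inequality are:
  (290/67, 43/67)
  (21/5, 0)
  (0, 19/6)
  (0, 0)

4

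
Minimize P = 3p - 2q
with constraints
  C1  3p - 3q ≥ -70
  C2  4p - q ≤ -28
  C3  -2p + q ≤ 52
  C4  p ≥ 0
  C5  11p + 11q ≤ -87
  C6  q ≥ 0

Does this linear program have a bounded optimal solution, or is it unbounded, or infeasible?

The boundaries 3p - 3q = -70 and 11p + 11q = -87 meet at (-1031/66, 509/66), but that point violates p ≥ 0. Every candidate vertex is excluded by some other constraint, so the feasible region is empty.

infeasible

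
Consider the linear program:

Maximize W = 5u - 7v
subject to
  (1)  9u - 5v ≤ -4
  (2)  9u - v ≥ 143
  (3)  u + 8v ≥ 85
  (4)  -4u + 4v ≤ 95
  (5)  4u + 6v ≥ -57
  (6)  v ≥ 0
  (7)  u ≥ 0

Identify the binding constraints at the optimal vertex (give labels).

Corner points and W = 5u - 7v:
  (719/36, 147/4) → W = -2833/18
  (459/16, 839/16) → W = -1789/8
  (667/32, 1427/32) → W = -3327/16

The maximum is at (719/36, 147/4). Substituting into each constraint, equality holds for (1) and (2); the remaining constraints have slack.

(1) and (2)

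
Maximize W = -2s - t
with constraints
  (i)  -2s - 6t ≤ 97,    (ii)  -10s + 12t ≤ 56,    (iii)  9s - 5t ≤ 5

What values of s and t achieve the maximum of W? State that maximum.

Extreme points and W = -2s - t:
  (-125/7, -143/14) → W = 643/14
  (-455/64, -883/64) → W = 1793/64
  (170/29, 277/29) → W = -617/29

The optimum lies where -2s - 6t = 97 and -10s + 12t = 56.
Solving simultaneously gives s = -125/7, t = -143/14.

s = -125/7, t = -143/14, maximum W = 643/14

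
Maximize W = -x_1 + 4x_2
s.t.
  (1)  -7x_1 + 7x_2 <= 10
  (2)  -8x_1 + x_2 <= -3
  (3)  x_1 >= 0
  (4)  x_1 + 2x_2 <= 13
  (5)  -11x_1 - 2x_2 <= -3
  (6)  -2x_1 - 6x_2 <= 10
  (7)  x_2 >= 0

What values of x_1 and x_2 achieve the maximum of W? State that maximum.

x_1 = 71/21, x_2 = 101/21, maximum W = 111/7

Feasible corners and W = -x_1 + 4x_2:
  (31/49, 101/49) → W = 373/49
  (71/21, 101/21) → W = 111/7
  (3/8, 0) → W = -3/8
  (13, 0) → W = -13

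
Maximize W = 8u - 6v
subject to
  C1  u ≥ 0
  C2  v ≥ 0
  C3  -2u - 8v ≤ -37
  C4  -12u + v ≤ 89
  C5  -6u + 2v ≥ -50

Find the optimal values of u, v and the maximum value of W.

Vertices and W = 8u - 6v:
  (0, 37/8) → W = -111/4
  (0, 89) → W = -534
  (237/26, 61/26) → W = 765/13
The feasible region is unbounded (it extends along (1, 12), (1, 3)), but W strictly decreases along every unbounded feasible direction, so there is no improving ray and the maximum is attained at a vertex.

The binding constraints are -2u - 8v = -37 and -6u + 2v = -50.
Solving simultaneously gives u = 237/26, v = 61/26.

u = 237/26, v = 61/26, maximum W = 765/13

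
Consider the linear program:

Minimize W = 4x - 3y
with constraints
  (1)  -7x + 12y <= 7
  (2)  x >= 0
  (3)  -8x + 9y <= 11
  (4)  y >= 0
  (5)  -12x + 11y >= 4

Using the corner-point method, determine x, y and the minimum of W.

Extreme points and W = 4x - 3y:
  (0, 7/12) → W = -7/4
  (29/67, 56/67) → W = -52/67
  (0, 4/11) → W = -12/11

At the optimal vertex, -7x + 12y = 7 and x = 0.
Solving simultaneously gives x = 0, y = 7/12.

x = 0, y = 7/12, minimum W = -7/4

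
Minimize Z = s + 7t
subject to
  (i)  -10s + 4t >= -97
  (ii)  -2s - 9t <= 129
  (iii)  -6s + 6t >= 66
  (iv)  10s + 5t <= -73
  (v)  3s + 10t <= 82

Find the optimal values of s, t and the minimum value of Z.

s = -228/11, t = -107/11, minimum Z = -977/11

Vertices and Z = s + 7t:
  (-228/11, -107/11) → Z = -977/11
  (-128/15, 37/15) → Z = 131/15
  (-228/17, 1039/85) → Z = 6133/85
The feasible region is unbounded (it extends along (-9, 2), (-10, 3)), but Z strictly increases along every unbounded feasible direction, so there is no improving ray and the minimum is attained at a vertex.

The binding constraints are -2s - 9t = 129 and -6s + 6t = 66.
Solving simultaneously gives s = -228/11, t = -107/11.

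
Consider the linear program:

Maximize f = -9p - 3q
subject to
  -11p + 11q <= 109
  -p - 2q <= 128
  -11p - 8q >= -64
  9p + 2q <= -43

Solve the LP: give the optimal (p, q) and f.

p = -542/11, q = -433/11, maximum f = 6177/11

Vertices and f = -9p - 3q:
  (-542/11, -433/11) → f = 6177/11
  (-691/121, 508/121) → f = 4695/121
  (85/8, -1109/16) → f = 1797/16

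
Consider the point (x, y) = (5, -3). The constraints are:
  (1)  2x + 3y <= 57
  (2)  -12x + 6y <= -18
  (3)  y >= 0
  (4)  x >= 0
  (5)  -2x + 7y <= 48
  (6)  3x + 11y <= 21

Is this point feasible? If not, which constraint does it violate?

not feasible — violates (3)

Constraint (3): y = -3, which is not ≥ 0. All other constraints are satisfied.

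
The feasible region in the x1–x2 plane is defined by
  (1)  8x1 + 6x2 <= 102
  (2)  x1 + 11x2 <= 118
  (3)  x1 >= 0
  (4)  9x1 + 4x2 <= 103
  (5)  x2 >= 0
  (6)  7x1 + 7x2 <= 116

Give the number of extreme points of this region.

5

The feasible vertices (each the meet of two boundaries and inside every other half-plane) are:
  (207/41, 421/41)
  (105/11, 47/11)
  (0, 118/11)
  (0, 0)
  (103/9, 0)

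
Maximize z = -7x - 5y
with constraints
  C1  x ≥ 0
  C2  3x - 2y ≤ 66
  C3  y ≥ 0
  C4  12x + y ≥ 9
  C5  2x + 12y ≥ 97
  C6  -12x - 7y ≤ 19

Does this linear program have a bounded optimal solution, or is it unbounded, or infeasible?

bounded optimum

Vertices and z = -7x - 5y:
  (0, 9) → z = -45
  (493/20, 159/40) → z = -7697/40
  (11/142, 573/71) → z = -5807/142
The feasible region has finitely many vertices and no improving ray; the maximum is -5807/142 at (11/142, 573/71).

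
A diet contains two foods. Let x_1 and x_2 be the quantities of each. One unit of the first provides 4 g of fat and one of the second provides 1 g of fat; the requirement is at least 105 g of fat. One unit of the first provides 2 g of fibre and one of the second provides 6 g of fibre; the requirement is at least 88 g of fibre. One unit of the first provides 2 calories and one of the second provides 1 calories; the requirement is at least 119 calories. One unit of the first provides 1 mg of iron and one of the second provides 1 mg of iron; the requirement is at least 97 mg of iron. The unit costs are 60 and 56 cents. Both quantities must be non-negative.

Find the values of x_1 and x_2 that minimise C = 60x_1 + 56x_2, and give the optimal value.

x_1 = 22, x_2 = 75, minimum C = 5520

Corner points and C = 60x_1 + 56x_2:
  (0, 119) → C = 6664
  (97, 0) → C = 5820
  (22, 75) → C = 5520
The feasible region is unbounded (it extends along (0, 1), (1, 0)), but C strictly increases along every unbounded feasible direction, so there is no improving ray and the minimum is attained at a vertex.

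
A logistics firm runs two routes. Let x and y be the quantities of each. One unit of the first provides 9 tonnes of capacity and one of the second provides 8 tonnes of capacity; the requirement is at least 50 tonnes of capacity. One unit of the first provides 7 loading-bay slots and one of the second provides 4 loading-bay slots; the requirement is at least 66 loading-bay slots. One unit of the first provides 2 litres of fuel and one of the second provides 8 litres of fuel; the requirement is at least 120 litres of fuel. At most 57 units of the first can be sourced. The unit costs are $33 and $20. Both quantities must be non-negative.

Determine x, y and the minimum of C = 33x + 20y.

Feasible corners and C = 33x + 20y:
  (0, 33/2) → C = 330
  (1, 59/4) → C = 328
  (57, 3/4) → C = 1896
The feasible region is unbounded (it extends along (0, 1)), but C strictly increases along every unbounded feasible direction, so there is no improving ray and the minimum is attained at a vertex.

At the optimal vertex, 7x + 4y = 66 and 2x + 8y = 120.
Solving simultaneously gives x = 1, y = 59/4.

x = 1, y = 59/4, minimum C = 328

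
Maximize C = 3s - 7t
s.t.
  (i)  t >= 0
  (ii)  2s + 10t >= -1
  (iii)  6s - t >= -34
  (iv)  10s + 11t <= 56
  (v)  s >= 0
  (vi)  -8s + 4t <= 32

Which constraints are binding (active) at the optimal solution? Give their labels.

Feasible corners and C = 3s - 7t:
  (28/5, 0) → C = 84/5
  (0, 0) → C = 0
  (0, 56/11) → C = -392/11

The maximum is at (28/5, 0). Substituting into each constraint, equality holds for (i) and (iv); the remaining constraints have slack.

(i) and (iv)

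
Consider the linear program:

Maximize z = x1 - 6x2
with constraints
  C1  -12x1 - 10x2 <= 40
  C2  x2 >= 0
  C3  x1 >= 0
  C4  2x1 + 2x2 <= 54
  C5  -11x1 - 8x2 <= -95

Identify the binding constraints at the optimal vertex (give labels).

Vertices and z = x1 - 6x2:
  (27, 0) → z = 27
  (95/11, 0) → z = 95/11
  (0, 27) → z = -162
  (0, 95/8) → z = -285/4

The maximum is at (27, 0). Substituting into each constraint, equality holds for C2 and C4; the remaining constraints have slack.

C2 and C4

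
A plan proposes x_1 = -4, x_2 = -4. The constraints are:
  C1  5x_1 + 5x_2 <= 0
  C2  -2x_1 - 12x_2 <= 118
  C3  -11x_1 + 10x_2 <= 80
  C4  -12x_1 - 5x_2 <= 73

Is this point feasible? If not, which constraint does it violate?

feasible

C1: -40 ≤ 0 ✓
C2: 56 ≤ 118 ✓
C3: 4 ≤ 80 ✓
C4: 68 ≤ 73 ✓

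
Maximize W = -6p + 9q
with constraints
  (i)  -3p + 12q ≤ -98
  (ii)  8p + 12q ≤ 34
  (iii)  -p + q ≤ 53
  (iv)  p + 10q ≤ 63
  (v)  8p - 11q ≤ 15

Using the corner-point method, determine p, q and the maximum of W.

p = -734/9, q = -257/9, maximum W = 697/3

Vertices and W = -6p + 9q:
  (-734/9, -257/9) → W = 697/3
  (-898/63, -739/63) → W = -421/21
  (-598/3, -439/3) → W = -121

At the optimal vertex, -3p + 12q = -98 and -p + q = 53.
Solving simultaneously gives p = -734/9, q = -257/9.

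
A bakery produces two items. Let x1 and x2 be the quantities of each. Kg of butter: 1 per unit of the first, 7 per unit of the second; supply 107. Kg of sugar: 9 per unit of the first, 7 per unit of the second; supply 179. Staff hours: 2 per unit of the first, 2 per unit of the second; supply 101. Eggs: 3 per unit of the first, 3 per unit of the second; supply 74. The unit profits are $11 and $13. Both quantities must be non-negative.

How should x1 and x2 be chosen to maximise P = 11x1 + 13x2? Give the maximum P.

Extreme points and P = 11x1 + 13x2:
  (0, 0) → P = 0
  (0, 107/7) → P = 1391/7
  (179/9, 0) → P = 1969/9
  (9, 14) → P = 281

The binding constraints are x1 + 7x2 = 107 and 9x1 + 7x2 = 179.
Solving simultaneously gives x1 = 9, x2 = 14.

x1 = 9, x2 = 14, maximum P = 281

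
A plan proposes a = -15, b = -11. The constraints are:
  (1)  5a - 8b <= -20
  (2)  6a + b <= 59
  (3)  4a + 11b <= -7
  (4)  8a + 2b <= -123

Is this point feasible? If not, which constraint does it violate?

Constraint (1): 5a - 8b = 13, which is not ≤ -20. All other constraints are satisfied.

not feasible — violates (1)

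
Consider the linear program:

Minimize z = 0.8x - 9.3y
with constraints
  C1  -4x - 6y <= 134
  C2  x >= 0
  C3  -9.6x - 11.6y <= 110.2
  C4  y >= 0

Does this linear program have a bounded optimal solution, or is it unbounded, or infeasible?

unbounded

From the feasible point (0, 0), moving in the direction (0, 1) keeps every constraint satisfied while z decreases without bound.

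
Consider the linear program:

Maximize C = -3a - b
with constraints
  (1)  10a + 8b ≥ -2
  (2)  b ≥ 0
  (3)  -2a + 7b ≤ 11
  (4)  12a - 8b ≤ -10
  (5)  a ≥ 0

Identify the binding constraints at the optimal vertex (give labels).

Extreme points and C = -3a - b:
  (9/34, 28/17) → C = -83/34
  (0, 11/7) → C = -11/7
  (0, 5/4) → C = -5/4

The maximum is at (0, 5/4). Substituting into each constraint, equality holds for (4) and (5); the remaining constraints have slack.

(4) and (5)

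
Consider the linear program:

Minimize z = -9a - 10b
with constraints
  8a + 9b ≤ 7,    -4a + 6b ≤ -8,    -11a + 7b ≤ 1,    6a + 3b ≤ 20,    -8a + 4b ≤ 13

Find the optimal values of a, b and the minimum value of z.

a = 53/10, b = -59/15, minimum z = -251/30

Vertices and z = -9a - 10b:
  (19/14, -3/7) → z = -111/14
  (53/10, -59/15) → z = -251/30
  (-31/19, -46/19) → z = 739/19
  (-29/4, -45/4) → z = 711/4
The feasible region is unbounded (it extends along (1, -2), (-1, -2)), but z strictly increases along every unbounded feasible direction, so there is no improving ray and the minimum is attained at a vertex.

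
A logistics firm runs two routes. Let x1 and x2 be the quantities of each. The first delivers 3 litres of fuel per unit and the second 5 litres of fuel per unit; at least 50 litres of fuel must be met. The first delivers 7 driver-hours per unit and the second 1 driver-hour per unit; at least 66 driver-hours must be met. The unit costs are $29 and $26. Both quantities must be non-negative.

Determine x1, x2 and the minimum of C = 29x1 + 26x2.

Extreme points and C = 29x1 + 26x2:
  (0, 66) → C = 1716
  (50/3, 0) → C = 1450/3
  (35/4, 19/4) → C = 1509/4
The feasible region is unbounded (it extends along (0, 1), (1, 0)), but C strictly increases along every unbounded feasible direction, so there is no improving ray and the minimum is attained at a vertex.

The binding constraints are 3x1 + 5x2 = 50 and 7x1 + x2 = 66.
Solving simultaneously gives x1 = 35/4, x2 = 19/4.

x1 = 35/4, x2 = 19/4, minimum C = 1509/4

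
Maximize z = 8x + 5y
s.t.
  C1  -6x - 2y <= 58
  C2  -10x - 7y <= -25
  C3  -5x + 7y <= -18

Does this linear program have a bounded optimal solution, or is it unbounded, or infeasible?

unbounded

From the feasible point (43/15, -11/21), moving in the direction (7, -10) keeps every constraint satisfied while z increases without bound.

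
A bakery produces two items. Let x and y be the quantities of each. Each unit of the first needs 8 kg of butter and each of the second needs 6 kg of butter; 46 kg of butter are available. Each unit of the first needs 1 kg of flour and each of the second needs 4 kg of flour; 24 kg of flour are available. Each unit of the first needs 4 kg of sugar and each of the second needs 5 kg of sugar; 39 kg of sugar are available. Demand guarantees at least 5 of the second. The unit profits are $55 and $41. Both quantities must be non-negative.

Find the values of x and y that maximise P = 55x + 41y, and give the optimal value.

x = 2, y = 5, maximum P = 315

The optimum lies where 8x + 6y = 46 and y = 5.
Solving simultaneously gives x = 2, y = 5.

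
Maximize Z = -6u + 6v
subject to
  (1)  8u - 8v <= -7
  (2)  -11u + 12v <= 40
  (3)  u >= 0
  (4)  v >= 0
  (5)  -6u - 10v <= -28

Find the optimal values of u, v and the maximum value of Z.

u = 0, v = 10/3, maximum Z = 20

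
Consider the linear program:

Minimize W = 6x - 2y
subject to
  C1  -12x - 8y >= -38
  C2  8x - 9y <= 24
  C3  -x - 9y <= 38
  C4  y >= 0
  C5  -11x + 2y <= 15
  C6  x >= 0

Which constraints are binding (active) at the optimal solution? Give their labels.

C1 and C6

Extreme points and W = 6x - 2y:
  (267/86, 4/43) → W = 793/43
  (0, 19/4) → W = -19/2
  (3, 0) → W = 18
  (0, 0) → W = 0

The minimum is at (0, 19/4). Substituting into each constraint, equality holds for C1 and C6; the remaining constraints have slack.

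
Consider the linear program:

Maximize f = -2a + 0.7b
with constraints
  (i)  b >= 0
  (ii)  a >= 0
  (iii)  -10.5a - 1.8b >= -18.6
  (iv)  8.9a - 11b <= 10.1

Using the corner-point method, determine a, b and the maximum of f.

a = 0, b = 31/3, maximum f = 217/30

Extreme points and f = -2a + 0.7b:
  (0, 0) → f = 0
  (101/89, 0) → f = -202/89
  (0, 31/3) → f = 217/30
  (3713/2192, 1983/4384) → f = -134639/43840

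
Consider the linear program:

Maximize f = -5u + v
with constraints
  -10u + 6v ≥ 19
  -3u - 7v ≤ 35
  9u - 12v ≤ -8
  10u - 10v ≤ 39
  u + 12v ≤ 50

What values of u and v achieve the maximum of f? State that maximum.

u = -770/29, v = 185/29, maximum f = 4035/29

Vertices and f = -5u + v:
  (-30/11, -91/66) → f = 809/66
  (4/7, 173/42) → f = 53/42
  (-476/99, -97/33) → f = 2089/99
  (-770/29, 185/29) → f = 4035/29

The optimum lies where -3u - 7v = 35 and u + 12v = 50.
Solving simultaneously gives u = -770/29, v = 185/29.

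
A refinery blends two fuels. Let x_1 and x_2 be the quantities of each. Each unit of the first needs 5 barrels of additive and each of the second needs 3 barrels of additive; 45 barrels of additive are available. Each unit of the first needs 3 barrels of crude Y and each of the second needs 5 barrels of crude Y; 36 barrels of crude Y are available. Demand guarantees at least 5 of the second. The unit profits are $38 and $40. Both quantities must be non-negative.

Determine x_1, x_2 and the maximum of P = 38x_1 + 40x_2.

Feasible corners and P = 38x_1 + 40x_2:
  (0, 36/5) → P = 288
  (0, 5) → P = 200
  (11/3, 5) → P = 1018/3

x_1 = 11/3, x_2 = 5, maximum P = 1018/3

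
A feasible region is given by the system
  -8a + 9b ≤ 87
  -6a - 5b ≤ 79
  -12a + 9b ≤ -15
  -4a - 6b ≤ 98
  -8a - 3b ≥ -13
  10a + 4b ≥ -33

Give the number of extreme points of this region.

Of the 15 pairwise boundary intersections, those satisfying every inequality are:
  (3/2, 1/3)
  (-79/46, -91/23)
  (31/3, -209/9)
  (97/22, -212/11)

4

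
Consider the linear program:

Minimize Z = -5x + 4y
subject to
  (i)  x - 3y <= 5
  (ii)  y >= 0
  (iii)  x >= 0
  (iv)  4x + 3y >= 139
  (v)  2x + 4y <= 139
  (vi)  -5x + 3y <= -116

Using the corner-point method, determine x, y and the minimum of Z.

Corner points and Z = -5x + 4y:
  (144/5, 119/15) → Z = -1684/15
  (437/10, 129/10) → Z = -1669/10
  (85/3, 77/9) → Z = -967/9
  (881/26, 463/26) → Z = -2553/26

x = 437/10, y = 129/10, minimum Z = -1669/10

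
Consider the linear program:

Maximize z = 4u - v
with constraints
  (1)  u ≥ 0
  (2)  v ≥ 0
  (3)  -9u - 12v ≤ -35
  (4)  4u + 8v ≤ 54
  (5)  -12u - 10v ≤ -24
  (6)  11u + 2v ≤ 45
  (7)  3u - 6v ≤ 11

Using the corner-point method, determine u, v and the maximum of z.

u = 73/18, v = 7/36, maximum z = 577/36

Vertices and z = 4u - v:
  (0, 35/12) → z = -35/12
  (0, 27/4) → z = -27/4
  (19/5, 1/15) → z = 227/15
  (63/20, 207/40) → z = 297/40
  (73/18, 7/36) → z = 577/36

The optimum lies where 11u + 2v = 45 and 3u - 6v = 11.
Solving simultaneously gives u = 73/18, v = 7/36.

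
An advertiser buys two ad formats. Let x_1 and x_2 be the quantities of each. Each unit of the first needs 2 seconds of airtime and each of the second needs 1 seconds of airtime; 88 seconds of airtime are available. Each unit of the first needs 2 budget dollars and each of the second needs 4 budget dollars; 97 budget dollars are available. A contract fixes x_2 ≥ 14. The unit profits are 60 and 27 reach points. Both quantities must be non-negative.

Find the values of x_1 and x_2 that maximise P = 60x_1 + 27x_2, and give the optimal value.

Corner points and P = 60x_1 + 27x_2:
  (0, 97/4) → P = 2619/4
  (0, 14) → P = 378
  (41/2, 14) → P = 1608

The optimum lies where 2x_1 + 4x_2 = 97 and x_2 = 14.
Solving simultaneously gives x_1 = 41/2, x_2 = 14.

x_1 = 41/2, x_2 = 14, maximum P = 1608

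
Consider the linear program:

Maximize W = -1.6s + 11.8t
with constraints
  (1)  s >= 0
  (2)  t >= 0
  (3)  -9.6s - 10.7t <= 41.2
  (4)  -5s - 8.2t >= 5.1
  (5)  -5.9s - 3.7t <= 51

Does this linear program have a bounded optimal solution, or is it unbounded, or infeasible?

The boundaries s = 0 and t = 0 meet at (0, 0), but that point violates -5s - 8.2t ≥ 5.1. Every candidate vertex is excluded by some other constraint, so the feasible region is empty.

infeasible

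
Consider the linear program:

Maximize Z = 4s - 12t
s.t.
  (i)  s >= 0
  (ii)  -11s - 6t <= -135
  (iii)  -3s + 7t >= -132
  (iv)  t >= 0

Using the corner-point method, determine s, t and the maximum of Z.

s = 44, t = 0, maximum Z = 176

Extreme points and Z = 4s - 12t:
  (0, 45/2) → Z = -270
  (135/11, 0) → Z = 540/11
  (44, 0) → Z = 176
The feasible region is unbounded (it extends along (0, 1), (7, 3)), but Z strictly decreases along every unbounded feasible direction, so there is no improving ray and the maximum is attained at a vertex.

At the optimal vertex, -3s + 7t = -132 and t = 0.
Solving simultaneously gives s = 44, t = 0.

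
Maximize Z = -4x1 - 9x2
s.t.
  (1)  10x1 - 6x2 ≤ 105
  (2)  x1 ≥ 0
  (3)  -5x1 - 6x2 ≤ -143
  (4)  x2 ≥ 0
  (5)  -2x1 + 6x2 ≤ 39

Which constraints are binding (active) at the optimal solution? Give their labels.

Extreme points and Z = -4x1 - 9x2:
  (248/15, 181/18) → Z = -4699/30
  (18, 25/2) → Z = -369/2
  (104/7, 481/42) → Z = -325/2

The maximum is at (248/15, 181/18). Substituting into each constraint, equality holds for (1) and (3); the remaining constraints have slack.

(1) and (3)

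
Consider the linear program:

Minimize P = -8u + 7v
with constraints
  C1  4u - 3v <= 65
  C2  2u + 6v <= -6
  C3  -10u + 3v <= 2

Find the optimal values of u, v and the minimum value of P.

Vertices and P = -8u + 7v:
  (62/5, -77/15) → P = -2027/15
  (-67/6, -329/9) → P = -1499/9
  (-5/11, -28/33) → P = -76/33

u = -67/6, v = -329/9, minimum P = -1499/9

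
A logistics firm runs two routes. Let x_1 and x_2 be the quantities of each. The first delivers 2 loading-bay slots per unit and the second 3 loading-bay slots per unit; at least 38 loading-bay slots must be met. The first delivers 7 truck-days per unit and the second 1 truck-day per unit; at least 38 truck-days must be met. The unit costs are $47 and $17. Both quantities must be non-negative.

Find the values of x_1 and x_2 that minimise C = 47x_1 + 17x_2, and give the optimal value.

x_1 = 4, x_2 = 10, minimum C = 358

Extreme points and C = 47x_1 + 17x_2:
  (0, 38) → C = 646
  (19, 0) → C = 893
  (4, 10) → C = 358
The feasible region is unbounded (it extends along (0, 1), (1, 0)), but C strictly increases along every unbounded feasible direction, so there is no improving ray and the minimum is attained at a vertex.

The binding constraints are 2x_1 + 3x_2 = 38 and 7x_1 + x_2 = 38.
Solving simultaneously gives x_1 = 4, x_2 = 10.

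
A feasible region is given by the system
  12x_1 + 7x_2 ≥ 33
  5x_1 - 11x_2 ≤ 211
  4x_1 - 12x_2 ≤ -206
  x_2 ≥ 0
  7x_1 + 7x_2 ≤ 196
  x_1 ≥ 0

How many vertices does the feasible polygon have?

3

Intersecting each pair of boundary lines and keeping only the points that satisfy every inequality leaves:
  (65/8, 159/8)
  (0, 103/6)
  (0, 28)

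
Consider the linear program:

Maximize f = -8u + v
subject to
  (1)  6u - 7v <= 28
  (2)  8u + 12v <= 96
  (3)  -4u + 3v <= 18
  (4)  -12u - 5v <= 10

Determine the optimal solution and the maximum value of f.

Vertices and f = -8u + v:
  (63/8, 11/4) → f = -241/4
  (35/57, -66/19) → f = -478/57
  (1, 22/3) → f = -2/3
  (-15/7, 22/7) → f = 142/7

The binding constraints are -4u + 3v = 18 and -12u - 5v = 10.
Solving simultaneously gives u = -15/7, v = 22/7.

u = -15/7, v = 22/7, maximum f = 142/7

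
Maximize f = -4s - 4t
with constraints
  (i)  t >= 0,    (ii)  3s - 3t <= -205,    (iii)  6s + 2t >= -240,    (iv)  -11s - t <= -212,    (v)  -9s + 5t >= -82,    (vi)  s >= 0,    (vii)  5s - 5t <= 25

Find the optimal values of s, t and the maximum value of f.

s = 431/36, t = 2891/36, maximum f = -3322/9

Vertices and f = -4s - 4t:
  (431/36, 2891/36) → f = -3322/9
  (1271/12, 697/4) → f = -3362/3
  (0, 212) → f = -848
The feasible region is unbounded (it extends along (0, 1), (5, 9)), but f strictly decreases along every unbounded feasible direction, so there is no improving ray and the maximum is attained at a vertex.

The optimum lies where 3s - 3t = -205 and -11s - t = -212.
Solving simultaneously gives s = 431/36, t = 2891/36.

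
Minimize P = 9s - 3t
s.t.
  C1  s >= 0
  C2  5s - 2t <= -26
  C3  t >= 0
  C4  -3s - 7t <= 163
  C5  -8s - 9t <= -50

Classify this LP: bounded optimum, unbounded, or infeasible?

From the feasible point (0, 13), moving in the direction (0, 1) keeps every constraint satisfied while P decreases without bound.

unbounded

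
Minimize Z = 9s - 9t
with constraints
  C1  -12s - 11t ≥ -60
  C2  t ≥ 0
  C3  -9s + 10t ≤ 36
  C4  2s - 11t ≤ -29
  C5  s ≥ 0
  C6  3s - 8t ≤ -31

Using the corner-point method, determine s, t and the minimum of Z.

Vertices and Z = 9s - 9t:
  (68/73, 324/73) → Z = -2304/73
  (139/129, 184/43) → Z = -1239/43
  (11/21, 57/14) → Z = -447/14

At the optimal vertex, -9s + 10t = 36 and 3s - 8t = -31.
Solving simultaneously gives s = 11/21, t = 57/14.

s = 11/21, t = 57/14, minimum Z = -447/14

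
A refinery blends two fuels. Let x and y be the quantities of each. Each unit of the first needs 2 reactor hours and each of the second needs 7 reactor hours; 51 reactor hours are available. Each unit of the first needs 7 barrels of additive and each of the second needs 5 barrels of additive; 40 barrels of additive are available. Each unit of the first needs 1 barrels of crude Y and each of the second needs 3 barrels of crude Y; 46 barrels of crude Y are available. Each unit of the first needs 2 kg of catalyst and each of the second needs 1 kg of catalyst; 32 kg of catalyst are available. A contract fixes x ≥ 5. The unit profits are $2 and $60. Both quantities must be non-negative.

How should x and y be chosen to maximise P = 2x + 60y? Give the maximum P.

x = 5, y = 1, maximum P = 70

The optimum lies where 7x + 5y = 40 and x = 5.
Solving simultaneously gives x = 5, y = 1.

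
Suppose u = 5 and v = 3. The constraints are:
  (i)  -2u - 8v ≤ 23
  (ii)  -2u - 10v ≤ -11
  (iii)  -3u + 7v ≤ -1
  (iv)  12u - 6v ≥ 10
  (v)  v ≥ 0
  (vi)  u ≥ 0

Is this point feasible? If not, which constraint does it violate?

Constraint (iii): -3u + 7v = 6, which is not ≤ -1. All other constraints are satisfied.

not feasible — violates (iii)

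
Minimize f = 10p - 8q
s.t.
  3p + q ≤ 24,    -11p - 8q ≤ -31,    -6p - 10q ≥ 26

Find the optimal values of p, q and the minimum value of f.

Feasible corners and f = 10p - 8q:
  (161/13, -171/13) → f = 2978/13
  (133/12, -37/4) → f = 1109/6
  (259/31, -236/31) → f = 4478/31

p = 259/31, q = -236/31, minimum f = 4478/31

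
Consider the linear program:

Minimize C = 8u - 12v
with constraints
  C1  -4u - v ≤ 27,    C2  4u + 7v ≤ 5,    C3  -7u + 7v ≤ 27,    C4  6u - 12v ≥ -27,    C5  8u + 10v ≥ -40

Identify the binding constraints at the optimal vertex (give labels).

C3 and C4

Corner points and C = 8u - 12v:
  (-43/30, 23/15) → C = -448/15
  (-45/14, 9/14) → C = -234/7
  (-275/63, -32/63) → C = -1816/63
The feasible region is unbounded (it extends along (5, -4), (7, -4)), but C strictly increases along every unbounded feasible direction, so there is no improving ray and the minimum is attained at a vertex.

The minimum is at (-45/14, 9/14). Substituting into each constraint, equality holds for C3 and C4; the remaining constraints have slack.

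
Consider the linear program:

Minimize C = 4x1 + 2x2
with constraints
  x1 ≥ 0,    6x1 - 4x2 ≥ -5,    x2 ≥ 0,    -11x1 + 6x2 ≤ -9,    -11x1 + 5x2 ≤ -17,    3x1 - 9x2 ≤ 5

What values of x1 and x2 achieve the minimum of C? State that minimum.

The feasible region is unbounded (it extends along (3, 1), (2, 3)), but C strictly increases along every unbounded feasible direction, so there is no improving ray and the minimum is attained at a vertex.

At the optimal vertex, x2 = 0 and -11x1 + 5x2 = -17.
Solving simultaneously gives x1 = 17/11, x2 = 0.

x1 = 17/11, x2 = 0, minimum C = 68/11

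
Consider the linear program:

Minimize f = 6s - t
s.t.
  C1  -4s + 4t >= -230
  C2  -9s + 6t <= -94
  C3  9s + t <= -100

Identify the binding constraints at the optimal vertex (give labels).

Vertices and f = 6s - t:
  (-251/3, -847/6) → f = -2165/6
  (-17/4, -247/4) → f = 145/4
  (-506/63, -194/7) → f = -430/21

The minimum is at (-251/3, -847/6). Substituting into each constraint, equality holds for C1 and C2; the remaining constraints have slack.

C1 and C2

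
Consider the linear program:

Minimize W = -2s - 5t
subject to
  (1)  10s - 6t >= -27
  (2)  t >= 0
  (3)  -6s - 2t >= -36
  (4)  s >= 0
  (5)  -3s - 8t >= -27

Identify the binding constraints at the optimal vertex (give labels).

Corner points and W = -2s - 5t:
  (6, 0) → W = -12
  (0, 0) → W = 0
  (39/7, 9/7) → W = -123/7
  (0, 27/8) → W = -135/8

The minimum is at (39/7, 9/7). Substituting into each constraint, equality holds for (3) and (5); the remaining constraints have slack.

(3) and (5)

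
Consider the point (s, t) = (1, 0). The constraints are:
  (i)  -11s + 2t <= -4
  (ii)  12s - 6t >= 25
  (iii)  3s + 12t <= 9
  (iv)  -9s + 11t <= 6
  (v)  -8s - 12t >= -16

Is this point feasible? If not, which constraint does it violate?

Constraint (ii): 12s - 6t = 12, which is not ≥ 25. All other constraints are satisfied.

not feasible — violates (ii)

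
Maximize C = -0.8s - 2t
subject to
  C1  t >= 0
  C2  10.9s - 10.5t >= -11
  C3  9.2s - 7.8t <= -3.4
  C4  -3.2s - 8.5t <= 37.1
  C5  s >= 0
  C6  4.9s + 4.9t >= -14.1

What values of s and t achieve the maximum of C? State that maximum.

Vertices and C = -0.8s - 2t:
  (835/193, 1069/193) → C = -2806/193
  (0, 22/21) → C = -44/21
  (0, 17/39) → C = -34/39

s = 0, t = 17/39, maximum C = -34/39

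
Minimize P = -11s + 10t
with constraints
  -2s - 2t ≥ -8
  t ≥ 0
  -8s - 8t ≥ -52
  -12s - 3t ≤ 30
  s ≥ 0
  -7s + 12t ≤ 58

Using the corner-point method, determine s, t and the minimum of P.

s = 4, t = 0, minimum P = -44

The binding constraints are -2s - 2t = -8 and t = 0.
Solving simultaneously gives s = 4, t = 0.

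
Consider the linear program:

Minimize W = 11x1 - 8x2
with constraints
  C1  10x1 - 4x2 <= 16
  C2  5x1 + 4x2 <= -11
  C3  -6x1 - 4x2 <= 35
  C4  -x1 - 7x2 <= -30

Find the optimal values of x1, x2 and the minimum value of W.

x1 = -24, x2 = 109/4, minimum W = -482

Feasible corners and W = 11x1 - 8x2:
  (-24, 109/4) → W = -482
  (-197/31, 161/31) → W = -3455/31
  (-365/38, 215/38) → W = -5735/38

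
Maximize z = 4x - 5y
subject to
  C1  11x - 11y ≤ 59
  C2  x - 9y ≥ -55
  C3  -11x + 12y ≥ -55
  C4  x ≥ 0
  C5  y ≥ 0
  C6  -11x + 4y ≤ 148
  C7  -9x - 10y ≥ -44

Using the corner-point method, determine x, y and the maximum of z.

x = 44/9, y = 0, maximum z = 176/9

At the optimal vertex, y = 0 and -9x - 10y = -44.
Solving simultaneously gives x = 44/9, y = 0.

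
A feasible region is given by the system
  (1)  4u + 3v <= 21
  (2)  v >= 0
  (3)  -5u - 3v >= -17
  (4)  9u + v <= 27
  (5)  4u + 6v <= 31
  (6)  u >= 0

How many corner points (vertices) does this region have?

Intersecting each pair of boundary lines and keeping only the points that satisfy every inequality leaves:
  (3, 0)
  (0, 0)
  (32/11, 9/11)
  (1/2, 29/6)
  (0, 31/6)

5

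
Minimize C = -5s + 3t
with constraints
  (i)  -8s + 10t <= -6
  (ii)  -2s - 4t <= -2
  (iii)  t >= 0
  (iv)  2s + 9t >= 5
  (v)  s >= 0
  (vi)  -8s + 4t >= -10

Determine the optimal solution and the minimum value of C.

s = 11/8, t = 1/4, minimum C = -49/8

Corner points and C = -5s + 3t:
  (26/23, 7/23) → C = -109/23
  (19/12, 2/3) → C = -71/12
  (11/8, 1/4) → C = -49/8

The optimum lies where 2s + 9t = 5 and -8s + 4t = -10.
Solving simultaneously gives s = 11/8, t = 1/4.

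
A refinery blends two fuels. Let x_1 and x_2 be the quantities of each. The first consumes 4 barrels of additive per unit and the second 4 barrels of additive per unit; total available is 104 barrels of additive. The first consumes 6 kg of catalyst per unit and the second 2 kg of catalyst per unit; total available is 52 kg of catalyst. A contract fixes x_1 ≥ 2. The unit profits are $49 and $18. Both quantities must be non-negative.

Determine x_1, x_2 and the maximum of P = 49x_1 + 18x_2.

Vertices and P = 49x_1 + 18x_2:
  (26/3, 0) → P = 1274/3
  (2, 0) → P = 98
  (2, 20) → P = 458

At the optimal vertex, 6x_1 + 2x_2 = 52 and x_1 = 2.
Solving simultaneously gives x_1 = 2, x_2 = 20.

x_1 = 2, x_2 = 20, maximum P = 458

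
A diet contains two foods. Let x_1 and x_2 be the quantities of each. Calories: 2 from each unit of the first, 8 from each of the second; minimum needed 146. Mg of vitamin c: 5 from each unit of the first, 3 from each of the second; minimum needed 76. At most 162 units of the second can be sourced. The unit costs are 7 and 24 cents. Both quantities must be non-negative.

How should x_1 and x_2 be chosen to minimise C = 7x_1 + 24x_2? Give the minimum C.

Feasible corners and C = 7x_1 + 24x_2:
  (0, 76/3) → C = 608
  (0, 162) → C = 3888
  (73, 0) → C = 511
  (5, 17) → C = 443
The feasible region is unbounded (it extends along (1, 0)), but C strictly increases along every unbounded feasible direction, so there is no improving ray and the minimum is attained at a vertex.

The binding constraints are 2x_1 + 8x_2 = 146 and 5x_1 + 3x_2 = 76.
Solving simultaneously gives x_1 = 5, x_2 = 17.

x_1 = 5, x_2 = 17, minimum C = 443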